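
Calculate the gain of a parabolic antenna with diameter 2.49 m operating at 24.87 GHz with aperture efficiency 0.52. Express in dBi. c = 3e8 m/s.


lambda = c/f = 3e8 / 2.487e+10 = 0.01206273 m
G = eta*(pi*D/lambda)^2 = 0.52*(pi*2.49/0.01206273)^2
G = 218680.8958 (linear)
G = 10*log10(218680.8958) = 53.3981 dBi

53.3981 dBi


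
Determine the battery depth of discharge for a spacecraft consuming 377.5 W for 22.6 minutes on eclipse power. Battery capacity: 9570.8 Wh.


E_used = P * t / 60 = 377.5 * 22.6 / 60 = 142.1917 Wh
DOD = E_used / E_total * 100 = 142.1917 / 9570.8 * 100
DOD = 1.4857 %

1.4857 %


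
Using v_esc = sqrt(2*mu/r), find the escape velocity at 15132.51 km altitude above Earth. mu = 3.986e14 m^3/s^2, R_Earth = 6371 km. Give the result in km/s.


r = 6371.0 + 15132.51 = 21503.5100 km = 2.150351e+07 m
v_esc = sqrt(2*mu/r) = sqrt(2*3.986e14 / 2.150351e+07)
v_esc = 6088.7616 m/s = 6.0888 km/s

6.0888 km/s


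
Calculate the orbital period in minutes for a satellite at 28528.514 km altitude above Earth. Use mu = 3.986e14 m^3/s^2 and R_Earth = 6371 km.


r = 34899.5140 km = 3.4899514e+07 m
T = 2*pi*sqrt(r^3/mu) = 2*pi*sqrt(4.2506773e+22 / 3.986e14)
T = 64884.3995 s = 1081.4067 min

1081.4067 minutes


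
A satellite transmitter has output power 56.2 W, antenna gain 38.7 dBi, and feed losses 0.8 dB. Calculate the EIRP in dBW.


Pt = 56.2 W = 17.4974 dBW
EIRP = Pt_dBW + Gt - losses = 17.4974 + 38.7 - 0.8 = 55.3974 dBW

55.3974 dBW


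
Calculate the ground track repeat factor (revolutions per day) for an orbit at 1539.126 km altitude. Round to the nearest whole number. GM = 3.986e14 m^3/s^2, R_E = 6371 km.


r = 7.910126e+06 m
T = 2*pi*sqrt(r^3/mu) = 7001.4231 s = 116.6904 min
revs/day = 1440 / 116.6904 = 12.3403
Rounded: 12 revolutions per day

12 revolutions per day


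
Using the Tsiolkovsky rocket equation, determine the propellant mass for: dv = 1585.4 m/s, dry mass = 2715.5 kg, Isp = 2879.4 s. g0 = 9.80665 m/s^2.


ve = Isp * g0 = 2879.4 * 9.80665 = 28237.268010 m/s
mass ratio = exp(dv/ve) = exp(1585.4/28237.268010) = 1.05775174
m_prop = m_dry * (mr - 1) = 2715.5 * (1.05775174 - 1)
m_prop = 156.8249 kg

156.8249 kg


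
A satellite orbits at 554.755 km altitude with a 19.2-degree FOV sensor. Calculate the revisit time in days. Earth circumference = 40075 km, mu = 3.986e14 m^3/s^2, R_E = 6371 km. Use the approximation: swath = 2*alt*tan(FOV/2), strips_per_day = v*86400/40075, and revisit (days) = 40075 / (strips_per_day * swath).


swath = 2*554.755*tan(0.1675516) = 187.6596 km
v = sqrt(mu/r) = 7586.3886 m/s = 7.5864 km/s
strips/day = v*86400/40075 = 7.5864*86400/40075 = 16.3559
coverage/day = strips * swath = 16.3559 * 187.6596 = 3069.3472 km
revisit = 40075 / 3069.3472 = 13.0565 days

13.0565 days


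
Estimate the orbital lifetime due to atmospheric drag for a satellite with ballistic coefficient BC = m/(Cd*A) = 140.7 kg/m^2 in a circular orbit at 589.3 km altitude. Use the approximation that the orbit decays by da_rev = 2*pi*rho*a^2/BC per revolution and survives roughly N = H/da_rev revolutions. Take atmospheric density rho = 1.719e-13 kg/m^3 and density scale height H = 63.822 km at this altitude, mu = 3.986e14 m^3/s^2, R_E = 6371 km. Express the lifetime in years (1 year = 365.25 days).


a = R_E + alt = 6960.3000 km = 6.9603e+06 m
da_rev = 2*pi*rho*a^2/BC = 2*pi*1.719e-13*(6.9603e+06)^2/140.7 = 0.371892624 m per revolution
N = H/da_rev = 63822.0000 m / 0.371892624 m = 171614.0515 revolutions
P = 2*pi*sqrt(a^3/mu) = 5779.0062 s
lifetime = N*P = 171614.0515 * 5779.0062 = 9.9175867e+08 s = 11478.6883 days
years = 11478.6883 / 365.25 = 31.4269 years

31.4269 years


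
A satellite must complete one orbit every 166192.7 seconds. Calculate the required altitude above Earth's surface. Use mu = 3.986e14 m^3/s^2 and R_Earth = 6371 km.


T = 166192.7 s
r = (mu*T^2/(4*pi^2))^(1/3) = (3.986e14 * 166192.7^2 / (4*pi^2))^(1/3)
r = 6.5333183e+07 m = 65333.1826 km
alt = r - R_E = 65333.1826 - 6371 = 58962.1826 km

58962.1826 km


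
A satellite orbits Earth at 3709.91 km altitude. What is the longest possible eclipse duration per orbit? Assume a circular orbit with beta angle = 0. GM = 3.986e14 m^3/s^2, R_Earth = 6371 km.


r = 10080.9100 km
T = 167.8841 min
Eclipse fraction = arcsin(R_E/r)/pi = arcsin(6371.0000/10080.9100)/pi
= arcsin(0.6319866)/pi = 0.2177602
Eclipse duration = 0.2177602 * 167.8841 = 36.5585 min

36.5585 minutes


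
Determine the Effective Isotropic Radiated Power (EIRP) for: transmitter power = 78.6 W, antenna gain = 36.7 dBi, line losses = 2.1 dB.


Pt = 78.6 W = 18.9542 dBW
EIRP = Pt_dBW + Gt - losses = 18.9542 + 36.7 - 2.1 = 53.5542 dBW

53.5542 dBW


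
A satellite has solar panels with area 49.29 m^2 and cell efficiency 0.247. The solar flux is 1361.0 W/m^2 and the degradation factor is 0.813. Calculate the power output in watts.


P = area * eta * S * degradation
P = 49.29 * 0.247 * 1361.0 * 0.813
P = 13471.1429 W

13471.1429 W


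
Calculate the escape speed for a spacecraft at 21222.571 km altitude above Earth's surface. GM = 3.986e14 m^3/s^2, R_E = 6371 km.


r = 6371.0 + 21222.571 = 27593.5710 km = 2.7593571e+07 m
v_esc = sqrt(2*mu/r) = sqrt(2*3.986e14 / 2.7593571e+07)
v_esc = 5375.0151 m/s = 5.3750 km/s

5.3750 km/s


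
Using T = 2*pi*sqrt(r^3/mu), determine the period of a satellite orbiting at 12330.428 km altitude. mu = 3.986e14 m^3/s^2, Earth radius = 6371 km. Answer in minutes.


r = 18701.4280 km = 1.8701428e+07 m
T = 2*pi*sqrt(r^3/mu) = 2*pi*sqrt(6.5407012e+21 / 3.986e14)
T = 25452.0856 s = 424.2014 min

424.2014 minutes


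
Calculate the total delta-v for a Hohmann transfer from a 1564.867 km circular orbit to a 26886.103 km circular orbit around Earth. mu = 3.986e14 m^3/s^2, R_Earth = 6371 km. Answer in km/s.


r1 = 7935.8670 km = 7.935867e+06 m
r2 = 33257.1030 km = 3.3257103e+07 m
dv1 = sqrt(mu/r1)*(sqrt(2*r2/(r1+r2)) - 1) = 1918.5452 m/s
dv2 = sqrt(mu/r2)*(1 - sqrt(2*r1/(r1+r2))) = 1313.0412 m/s
total dv = |dv1| + |dv2| = 1918.5452 + 1313.0412 = 3231.5864 m/s = 3.2316 km/s

3.2316 km/s


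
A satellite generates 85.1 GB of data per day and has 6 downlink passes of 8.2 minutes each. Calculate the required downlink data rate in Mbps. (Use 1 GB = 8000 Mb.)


total contact time = 6 * 8.2 * 60 = 2952.0000 s
data = 85.1 GB = 680800.0000 Mb
rate = 680800.0000 / 2952.0000 = 230.6233 Mbps

230.6233 Mbps


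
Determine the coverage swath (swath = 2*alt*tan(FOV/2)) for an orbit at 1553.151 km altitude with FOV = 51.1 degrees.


FOV = 51.1 deg = 0.8918632 rad
swath = 2 * alt * tan(FOV/2) = 2 * 1553.151 * tan(0.4459316)
swath = 2 * 1553.151 * 0.4780472
swath = 1484.9589 km

1484.9589 km


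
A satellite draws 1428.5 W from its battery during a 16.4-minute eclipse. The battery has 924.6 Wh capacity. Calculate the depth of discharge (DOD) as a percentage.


E_used = P * t / 60 = 1428.5 * 16.4 / 60 = 390.4567 Wh
DOD = E_used / E_total * 100 = 390.4567 / 924.6 * 100
DOD = 42.2298 %

42.2298 %


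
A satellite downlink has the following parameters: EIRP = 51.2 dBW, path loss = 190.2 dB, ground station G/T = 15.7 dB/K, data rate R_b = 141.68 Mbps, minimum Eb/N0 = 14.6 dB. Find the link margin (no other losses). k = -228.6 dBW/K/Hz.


C/N0 = EIRP - FSPL + G/T - k = 51.2 - 190.2 + 15.7 - (-228.6)
C/N0 = 105.3000 dB-Hz
R_b = 141.68 Mbps = 1.4168e+08 bps -> 10*log10(R_b) = 81.5131 dB-Hz
Eb/N0 = C/N0 - 10*log10(R_b) = 105.3000 - 81.5131 = 23.7869 dB
Margin = Eb/N0 - Eb/N0_req = 23.7869 - 14.6 = 9.1869 dB (link closes)

9.1869 dB


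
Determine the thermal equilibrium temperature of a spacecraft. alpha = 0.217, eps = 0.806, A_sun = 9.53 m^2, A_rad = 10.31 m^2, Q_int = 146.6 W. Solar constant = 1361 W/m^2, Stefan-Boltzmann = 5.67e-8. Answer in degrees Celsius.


Numerator = alpha*S*A_sun + Q_int = 0.217*1361*9.53 + 146.6 = 2961.1616 W
Denominator = eps*sigma*A_rad = 0.806*5.67e-8*10.31 = 4.7116906e-07 W/K^4
T^4 = 6.2847115e+09 K^4
T = 281.5602 K = 8.4102 C

8.4102 degrees Celsius


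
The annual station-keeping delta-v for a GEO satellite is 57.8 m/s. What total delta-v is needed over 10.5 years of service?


dV = rate * years = 57.8 * 10.5
dV = 606.9000 m/s

606.9000 m/s


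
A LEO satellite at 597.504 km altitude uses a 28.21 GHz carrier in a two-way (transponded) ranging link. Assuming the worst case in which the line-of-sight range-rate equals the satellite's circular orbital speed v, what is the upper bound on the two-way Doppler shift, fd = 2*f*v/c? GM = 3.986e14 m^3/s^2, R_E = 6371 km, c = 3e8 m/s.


r = 6.968504e+06 m
v = sqrt(mu/r) = 7563.0831 m/s (worst-case radial velocity)
f = 28.21 GHz = 2.821e+10 Hz
fd = 2*f*v/c = 2*2.821e+10*7563.0831/3.0e+08
fd = 1.4223638e+06 Hz

1.4224e+06 Hz


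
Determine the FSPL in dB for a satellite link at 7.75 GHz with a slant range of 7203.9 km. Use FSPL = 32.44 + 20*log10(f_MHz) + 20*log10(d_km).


f = 7.75 GHz = 7750.0000 MHz
d = 7203.9 km
FSPL = 32.44 + 20*log10(7750.0000) + 20*log10(7203.9)
FSPL = 32.44 + 77.7860 + 77.1514
FSPL = 187.3774 dB

187.3774 dB


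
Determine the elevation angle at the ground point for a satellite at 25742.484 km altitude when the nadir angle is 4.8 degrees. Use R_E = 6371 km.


r = R_E + alt = 32113.4840 km
Law of sines in the satellite / Earth-center / ground-point triangle:
  sin(nadir)/R_E = sin(90 + el)/r  =>  cos(el) = (r/R_E)*sin(nadir)
cos(el) = (32113.4840 / 6371.0000) * sin(4.8 deg) = 0.4217842
el = arccos(0.4217842) = 65.0527 deg
(Earth-central angle = 90 - nadir - el = 20.1473 deg)

65.0527 degrees


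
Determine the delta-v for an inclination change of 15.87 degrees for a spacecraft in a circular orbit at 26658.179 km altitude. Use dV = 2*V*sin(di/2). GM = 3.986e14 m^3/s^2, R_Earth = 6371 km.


r = 33029.1790 km = 3.3029179e+07 m
V = sqrt(mu/r) = 3473.9196 m/s
di = 15.87 deg = 0.2769838 rad
dV = 2*V*sin(di/2) = 2*3473.9196*sin(0.1384919)
dV = 959.1463 m/s = 0.9591463 km/s

0.9591 km/s


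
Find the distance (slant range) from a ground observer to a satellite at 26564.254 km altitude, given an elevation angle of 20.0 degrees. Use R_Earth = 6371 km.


h = 26564.254 km, el = 20.0 deg
d = -R_E*sin(el) + sqrt((R_E*sin(el))^2 + 2*R_E*h + h^2)
d = -6371.0000*sin(0.3490659) + sqrt((6371.0000*0.3420201)^2 + 2*6371.0000*26564.254 + 26564.254^2)
d = 30207.5517 km

30207.5517 km


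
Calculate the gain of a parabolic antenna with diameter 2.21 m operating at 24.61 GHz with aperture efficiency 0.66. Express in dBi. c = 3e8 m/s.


lambda = c/f = 3e8 / 2.461e+10 = 0.01219017 m
G = eta*(pi*D/lambda)^2 = 0.66*(pi*2.21/0.01219017)^2
G = 214096.1937 (linear)
G = 10*log10(214096.1937) = 53.3061 dBi

53.3061 dBi


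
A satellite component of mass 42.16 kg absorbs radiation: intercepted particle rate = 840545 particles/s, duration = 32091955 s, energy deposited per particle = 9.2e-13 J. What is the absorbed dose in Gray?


Total energy deposited = rate * time * E_per
  = 840545 * 32091955 * 9.2e-13 = 24.8168 J
Dose = E_total / mass = 24.8168 / 42.16
Dose = 0.5886327 Gy

0.5886 Gy


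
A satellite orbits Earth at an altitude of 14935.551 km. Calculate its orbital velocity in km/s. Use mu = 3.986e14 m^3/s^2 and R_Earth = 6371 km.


r = R_E + alt = 6371.0 + 14935.551 = 21306.5510 km = 2.1306551e+07 m
v = sqrt(mu/r) = sqrt(3.986e14 / 2.1306551e+07) = 4325.2585 m/s = 4.3253 km/s

4.3253 km/s


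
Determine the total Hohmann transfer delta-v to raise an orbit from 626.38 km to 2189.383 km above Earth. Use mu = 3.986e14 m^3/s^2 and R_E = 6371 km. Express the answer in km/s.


r1 = 6997.3800 km = 6.99738e+06 m
r2 = 8560.3830 km = 8.560383e+06 m
dv1 = sqrt(mu/r1)*(sqrt(2*r2/(r1+r2)) - 1) = 370.0541 m/s
dv2 = sqrt(mu/r2)*(1 - sqrt(2*r1/(r1+r2))) = 351.8423 m/s
total dv = |dv1| + |dv2| = 370.0541 + 351.8423 = 721.8964 m/s = 0.7218964 km/s

0.7219 km/s


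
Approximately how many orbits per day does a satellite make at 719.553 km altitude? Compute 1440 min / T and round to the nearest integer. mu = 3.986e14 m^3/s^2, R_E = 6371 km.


r = 7.090553e+06 m
T = 2*pi*sqrt(r^3/mu) = 5941.9827 s = 99.0330 min
revs/day = 1440 / 99.0330 = 14.5406
Rounded: 15 revolutions per day

15 revolutions per day


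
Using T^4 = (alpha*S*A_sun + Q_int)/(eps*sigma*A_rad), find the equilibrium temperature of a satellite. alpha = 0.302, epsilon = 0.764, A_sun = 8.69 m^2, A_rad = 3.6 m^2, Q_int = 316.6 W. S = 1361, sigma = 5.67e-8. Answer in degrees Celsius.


Numerator = alpha*S*A_sun + Q_int = 0.302*1361*8.69 + 316.6 = 3888.3812 W
Denominator = eps*sigma*A_rad = 0.764*5.67e-8*3.6 = 1.5594768e-07 W/K^4
T^4 = 2.4933883e+10 K^4
T = 397.3722 K = 124.2222 C

124.2222 degrees Celsius


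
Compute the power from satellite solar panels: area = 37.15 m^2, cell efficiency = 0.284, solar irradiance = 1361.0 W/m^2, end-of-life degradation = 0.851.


P = area * eta * S * degradation
P = 37.15 * 0.284 * 1361.0 * 0.851
P = 12219.8210 W

12219.8210 W


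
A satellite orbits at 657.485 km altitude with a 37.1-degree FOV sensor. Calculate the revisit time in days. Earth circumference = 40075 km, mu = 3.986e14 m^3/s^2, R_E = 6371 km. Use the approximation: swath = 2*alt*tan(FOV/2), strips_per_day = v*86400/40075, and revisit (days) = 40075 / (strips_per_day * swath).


swath = 2*657.485*tan(0.3237586) = 441.2592 km
v = sqrt(mu/r) = 7530.7423 m/s = 7.5307 km/s
strips/day = v*86400/40075 = 7.5307*86400/40075 = 16.2360
coverage/day = strips * swath = 16.2360 * 441.2592 = 7164.2668 km
revisit = 40075 / 7164.2668 = 5.5937 days

5.5937 days


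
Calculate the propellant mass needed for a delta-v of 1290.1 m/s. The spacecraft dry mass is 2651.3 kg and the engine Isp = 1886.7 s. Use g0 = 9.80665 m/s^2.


ve = Isp * g0 = 1886.7 * 9.80665 = 18502.206555 m/s
mass ratio = exp(dv/ve) = exp(1290.1/18502.206555) = 1.07221523
m_prop = m_dry * (mr - 1) = 2651.3 * (1.07221523 - 1)
m_prop = 191.4642 kg

191.4642 kg


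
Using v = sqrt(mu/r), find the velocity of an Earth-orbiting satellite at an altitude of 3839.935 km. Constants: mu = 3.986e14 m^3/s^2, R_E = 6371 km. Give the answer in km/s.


r = R_E + alt = 6371.0 + 3839.935 = 10210.9350 km = 1.0210935e+07 m
v = sqrt(mu/r) = sqrt(3.986e14 / 1.0210935e+07) = 6247.9262 m/s = 6.2479 km/s

6.2479 km/s


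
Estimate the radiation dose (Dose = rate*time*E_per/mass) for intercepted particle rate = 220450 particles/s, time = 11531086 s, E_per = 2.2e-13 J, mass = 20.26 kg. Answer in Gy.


Total energy deposited = rate * time * E_per
  = 220450 * 11531086 * 2.2e-13 = 0.5592461 J
Dose = E_total / mass = 0.5592461 / 20.26
Dose = 0.02760346 Gy

0.0276 Gy


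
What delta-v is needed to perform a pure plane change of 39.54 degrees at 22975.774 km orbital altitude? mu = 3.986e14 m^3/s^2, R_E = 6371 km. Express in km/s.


r = 29346.7740 km = 2.9346774e+07 m
V = sqrt(mu/r) = 3685.4325 m/s
di = 39.54 deg = 0.6901032 rad
dV = 2*V*sin(di/2) = 2*3685.4325*sin(0.3450516)
dV = 2493.1599 m/s = 2.4932 km/s

2.4932 km/s


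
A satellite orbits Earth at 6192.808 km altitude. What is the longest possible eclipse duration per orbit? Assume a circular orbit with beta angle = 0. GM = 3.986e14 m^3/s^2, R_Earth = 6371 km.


r = 12563.8080 km
T = 233.5834 min
Eclipse fraction = arcsin(R_E/r)/pi = arcsin(6371.0000/12563.8080)/pi
= arcsin(0.5070915)/pi = 0.1692794
Eclipse duration = 0.1692794 * 233.5834 = 39.5408 min

39.5408 minutes


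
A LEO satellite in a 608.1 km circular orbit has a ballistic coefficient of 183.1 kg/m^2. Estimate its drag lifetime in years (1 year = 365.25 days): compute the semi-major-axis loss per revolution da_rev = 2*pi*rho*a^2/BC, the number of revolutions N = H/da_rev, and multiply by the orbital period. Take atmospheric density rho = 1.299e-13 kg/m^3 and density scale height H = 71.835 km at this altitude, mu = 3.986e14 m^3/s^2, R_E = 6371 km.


a = R_E + alt = 6979.1000 km = 6.9791e+06 m
da_rev = 2*pi*rho*a^2/BC = 2*pi*1.299e-13*(6.9791e+06)^2/183.1 = 0.217119844 m per revolution
N = H/da_rev = 71835.0000 m / 0.217119844 m = 330854.1440 revolutions
P = 2*pi*sqrt(a^3/mu) = 5802.4359 s
lifetime = N*P = 330854.1440 * 5802.4359 = 1.91976e+09 s = 22219.4441 days
years = 22219.4441 / 365.25 = 60.8335 years

60.8335 years


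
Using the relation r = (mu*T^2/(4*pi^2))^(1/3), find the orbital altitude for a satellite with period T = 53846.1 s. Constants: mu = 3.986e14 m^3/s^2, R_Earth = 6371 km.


T = 53846.1 s
r = (mu*T^2/(4*pi^2))^(1/3) = (3.986e14 * 53846.1^2 / (4*pi^2))^(1/3)
r = 3.081972e+07 m = 30819.7200 km
alt = r - R_E = 30819.7200 - 6371 = 24448.7200 km

24448.7200 km


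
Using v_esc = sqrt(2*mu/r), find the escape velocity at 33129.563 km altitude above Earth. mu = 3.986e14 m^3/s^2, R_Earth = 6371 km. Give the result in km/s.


r = 6371.0 + 33129.563 = 39500.5630 km = 3.9500563e+07 m
v_esc = sqrt(2*mu/r) = sqrt(2*3.986e14 / 3.9500563e+07)
v_esc = 4492.4371 m/s = 4.4924 km/s

4.4924 km/s


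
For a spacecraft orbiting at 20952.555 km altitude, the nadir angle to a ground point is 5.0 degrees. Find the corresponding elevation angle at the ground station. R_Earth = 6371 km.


r = R_E + alt = 27323.5550 km
Law of sines in the satellite / Earth-center / ground-point triangle:
  sin(nadir)/R_E = sin(90 + el)/r  =>  cos(el) = (r/R_E)*sin(nadir)
cos(el) = (27323.5550 / 6371.0000) * sin(5.0 deg) = 0.3737882
el = arccos(0.3737882) = 68.0506 deg
(Earth-central angle = 90 - nadir - el = 16.9494 deg)

68.0506 degrees


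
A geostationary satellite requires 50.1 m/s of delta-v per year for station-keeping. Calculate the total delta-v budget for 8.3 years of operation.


dV = rate * years = 50.1 * 8.3
dV = 415.8300 m/s

415.8300 m/s


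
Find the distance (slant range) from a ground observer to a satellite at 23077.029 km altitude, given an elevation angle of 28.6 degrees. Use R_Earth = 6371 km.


h = 23077.029 km, el = 28.6 deg
d = -R_E*sin(el) + sqrt((R_E*sin(el))^2 + 2*R_E*h + h^2)
d = -6371.0000*sin(0.4991642) + sqrt((6371.0000*0.4786919)^2 + 2*6371.0000*23077.029 + 23077.029^2)
d = 25862.1500 km

25862.1500 km


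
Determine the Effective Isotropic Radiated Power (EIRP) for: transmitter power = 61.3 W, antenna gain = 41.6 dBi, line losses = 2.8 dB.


Pt = 61.3 W = 17.8746 dBW
EIRP = Pt_dBW + Gt - losses = 17.8746 + 41.6 - 2.8 = 56.6746 dBW

56.6746 dBW


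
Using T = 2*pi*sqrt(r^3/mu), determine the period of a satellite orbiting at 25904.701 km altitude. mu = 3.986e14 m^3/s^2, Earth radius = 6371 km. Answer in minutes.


r = 32275.7010 km = 3.2275701e+07 m
T = 2*pi*sqrt(r^3/mu) = 2*pi*sqrt(3.3622271e+22 / 3.986e14)
T = 57706.5016 s = 961.7750 min

961.7750 minutes


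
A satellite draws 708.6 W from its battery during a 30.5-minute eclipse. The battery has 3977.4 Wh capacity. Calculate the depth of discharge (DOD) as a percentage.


E_used = P * t / 60 = 708.6 * 30.5 / 60 = 360.2050 Wh
DOD = E_used / E_total * 100 = 360.2050 / 3977.4 * 100
DOD = 9.0563 %

9.0563 %


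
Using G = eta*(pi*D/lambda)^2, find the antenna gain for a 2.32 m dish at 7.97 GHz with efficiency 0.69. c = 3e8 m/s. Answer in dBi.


lambda = c/f = 3e8 / 7.97e+09 = 0.03764115 m
G = eta*(pi*D/lambda)^2 = 0.69*(pi*2.32/0.03764115)^2
G = 25870.1495 (linear)
G = 10*log10(25870.1495) = 44.1280 dBi

44.1280 dBi


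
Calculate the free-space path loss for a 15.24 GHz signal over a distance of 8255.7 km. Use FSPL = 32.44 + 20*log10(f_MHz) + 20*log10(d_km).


f = 15.24 GHz = 15240.0000 MHz
d = 8255.7 km
FSPL = 32.44 + 20*log10(15240.0000) + 20*log10(8255.7)
FSPL = 32.44 + 83.6597 + 78.3351
FSPL = 194.4348 dB

194.4348 dB


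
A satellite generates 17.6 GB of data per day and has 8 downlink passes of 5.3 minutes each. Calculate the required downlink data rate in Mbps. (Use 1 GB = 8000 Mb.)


total contact time = 8 * 5.3 * 60 = 2544.0000 s
data = 17.6 GB = 140800.0000 Mb
rate = 140800.0000 / 2544.0000 = 55.3459 Mbps

55.3459 Mbps


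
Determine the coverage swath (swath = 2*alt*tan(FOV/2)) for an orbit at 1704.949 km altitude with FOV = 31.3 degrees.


FOV = 31.3 deg = 0.5462881 rad
swath = 2 * alt * tan(FOV/2) = 2 * 1704.949 * tan(0.273144)
swath = 2 * 1704.949 * 0.2801459
swath = 955.2691 km

955.2691 km


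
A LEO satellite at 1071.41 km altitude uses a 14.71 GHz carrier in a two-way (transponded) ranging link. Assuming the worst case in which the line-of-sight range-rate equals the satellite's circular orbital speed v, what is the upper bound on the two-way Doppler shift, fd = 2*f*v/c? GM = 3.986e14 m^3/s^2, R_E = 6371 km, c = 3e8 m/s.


r = 7.44241e+06 m
v = sqrt(mu/r) = 7318.3277 m/s (worst-case radial velocity)
f = 14.71 GHz = 1.471e+10 Hz
fd = 2*f*v/c = 2*1.471e+10*7318.3277/3.0e+08
fd = 717684.0015 Hz

717684.0015 Hz


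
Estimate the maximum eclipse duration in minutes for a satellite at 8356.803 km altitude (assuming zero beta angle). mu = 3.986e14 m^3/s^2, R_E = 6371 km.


r = 14727.8030 km
T = 296.4606 min
Eclipse fraction = arcsin(R_E/r)/pi = arcsin(6371.0000/14727.8030)/pi
= arcsin(0.4325832)/pi = 0.1423978
Eclipse duration = 0.1423978 * 296.4606 = 42.2153 min

42.2153 minutes


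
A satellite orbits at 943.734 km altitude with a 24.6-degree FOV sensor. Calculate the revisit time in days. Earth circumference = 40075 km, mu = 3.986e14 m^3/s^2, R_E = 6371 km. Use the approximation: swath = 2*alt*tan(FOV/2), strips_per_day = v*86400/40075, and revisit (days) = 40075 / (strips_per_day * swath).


swath = 2*943.734*tan(0.2146755) = 411.5346 km
v = sqrt(mu/r) = 7381.9207 m/s = 7.3819 km/s
strips/day = v*86400/40075 = 7.3819*86400/40075 = 15.9151
coverage/day = strips * swath = 15.9151 * 411.5346 = 6549.6172 km
revisit = 40075 / 6549.6172 = 6.1187 days

6.1187 days


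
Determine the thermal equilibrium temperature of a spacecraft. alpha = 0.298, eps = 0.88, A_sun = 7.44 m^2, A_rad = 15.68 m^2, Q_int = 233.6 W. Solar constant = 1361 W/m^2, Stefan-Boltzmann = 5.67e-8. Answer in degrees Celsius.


Numerator = alpha*S*A_sun + Q_int = 0.298*1361*7.44 + 233.6 = 3251.1003 W
Denominator = eps*sigma*A_rad = 0.88*5.67e-8*15.68 = 7.8236928e-07 W/K^4
T^4 = 4.155455e+09 K^4
T = 253.8953 K = -19.2547 C

-19.2547 degrees Celsius


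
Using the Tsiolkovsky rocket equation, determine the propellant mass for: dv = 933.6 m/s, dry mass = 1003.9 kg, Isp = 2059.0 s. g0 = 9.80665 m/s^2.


ve = Isp * g0 = 2059.0 * 9.80665 = 20191.892350 m/s
mass ratio = exp(dv/ve) = exp(933.6/20191.892350) = 1.04732195
m_prop = m_dry * (mr - 1) = 1003.9 * (1.04732195 - 1)
m_prop = 47.5065 kg

47.5065 kg


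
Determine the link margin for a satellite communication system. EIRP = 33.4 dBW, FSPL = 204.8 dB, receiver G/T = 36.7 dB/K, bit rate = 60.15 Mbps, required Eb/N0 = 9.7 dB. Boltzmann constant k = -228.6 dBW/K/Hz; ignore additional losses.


C/N0 = EIRP - FSPL + G/T - k = 33.4 - 204.8 + 36.7 - (-228.6)
C/N0 = 93.9000 dB-Hz
R_b = 60.15 Mbps = 6.015e+07 bps -> 10*log10(R_b) = 77.7924 dB-Hz
Eb/N0 = C/N0 - 10*log10(R_b) = 93.9000 - 77.7924 = 16.1076 dB
Margin = Eb/N0 - Eb/N0_req = 16.1076 - 9.7 = 6.4076 dB (link closes)

6.4076 dB


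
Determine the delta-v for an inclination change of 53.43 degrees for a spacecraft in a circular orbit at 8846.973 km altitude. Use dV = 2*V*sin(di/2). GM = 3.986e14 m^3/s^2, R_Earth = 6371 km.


r = 15217.9730 km = 1.5217973e+07 m
V = sqrt(mu/r) = 5117.8817 m/s
di = 53.43 deg = 0.9325294 rad
dV = 2*V*sin(di/2) = 2*5117.8817*sin(0.4662647)
dV = 4601.5168 m/s = 4.6015 km/s

4.6015 km/s


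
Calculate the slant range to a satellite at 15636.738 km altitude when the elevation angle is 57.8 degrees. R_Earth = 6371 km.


h = 15636.738 km, el = 57.8 deg
d = -R_E*sin(el) + sqrt((R_E*sin(el))^2 + 2*R_E*h + h^2)
d = -6371.0000*sin(1.0088) + sqrt((6371.0000*0.8461932)^2 + 2*6371.0000*15636.738 + 15636.738^2)
d = 16353.2087 km

16353.2087 km


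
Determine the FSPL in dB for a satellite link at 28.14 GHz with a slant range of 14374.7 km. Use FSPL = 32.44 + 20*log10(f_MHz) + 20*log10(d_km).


f = 28.14 GHz = 28140.0000 MHz
d = 14374.7 km
FSPL = 32.44 + 20*log10(28140.0000) + 20*log10(14374.7)
FSPL = 32.44 + 88.9865 + 83.1520
FSPL = 204.5785 dB

204.5785 dB


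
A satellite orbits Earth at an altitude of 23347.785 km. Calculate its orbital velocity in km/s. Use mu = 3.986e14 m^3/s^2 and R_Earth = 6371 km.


r = R_E + alt = 6371.0 + 23347.785 = 29718.7850 km = 2.9718785e+07 m
v = sqrt(mu/r) = sqrt(3.986e14 / 2.9718785e+07) = 3662.2933 m/s = 3.6623 km/s

3.6623 km/s


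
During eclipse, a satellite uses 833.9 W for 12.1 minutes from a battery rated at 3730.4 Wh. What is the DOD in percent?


E_used = P * t / 60 = 833.9 * 12.1 / 60 = 168.1698 Wh
DOD = E_used / E_total * 100 = 168.1698 / 3730.4 * 100
DOD = 4.5081 %

4.5081 %


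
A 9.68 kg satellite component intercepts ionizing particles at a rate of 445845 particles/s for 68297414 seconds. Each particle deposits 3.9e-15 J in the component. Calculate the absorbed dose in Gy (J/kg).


Total energy deposited = rate * time * E_per
  = 445845 * 68297414 * 3.9e-15 = 0.1187552 J
Dose = E_total / mass = 0.1187552 / 9.68
Dose = 0.0122681 Gy

0.0123 Gy


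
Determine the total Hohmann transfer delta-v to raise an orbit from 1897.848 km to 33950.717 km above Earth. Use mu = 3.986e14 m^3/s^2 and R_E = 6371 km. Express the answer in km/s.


r1 = 8268.8480 km = 8.268848e+06 m
r2 = 40321.7170 km = 4.0321717e+07 m
dv1 = sqrt(mu/r1)*(sqrt(2*r2/(r1+r2)) - 1) = 2001.4876 m/s
dv2 = sqrt(mu/r2)*(1 - sqrt(2*r1/(r1+r2))) = 1309.8612 m/s
total dv = |dv1| + |dv2| = 2001.4876 + 1309.8612 = 3311.3488 m/s = 3.3113 km/s

3.3113 km/s


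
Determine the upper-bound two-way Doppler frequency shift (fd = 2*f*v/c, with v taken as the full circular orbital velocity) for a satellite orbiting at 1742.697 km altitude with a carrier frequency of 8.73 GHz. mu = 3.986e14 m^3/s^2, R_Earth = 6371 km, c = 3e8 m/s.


r = 8.113697e+06 m
v = sqrt(mu/r) = 7009.0516 m/s (worst-case radial velocity)
f = 8.73 GHz = 8.73e+09 Hz
fd = 2*f*v/c = 2*8.73e+09*7009.0516/3.0e+08
fd = 407926.8006 Hz

407926.8006 Hz


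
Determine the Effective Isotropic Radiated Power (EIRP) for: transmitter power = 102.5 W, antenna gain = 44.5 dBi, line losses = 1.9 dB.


Pt = 102.5 W = 20.1072 dBW
EIRP = Pt_dBW + Gt - losses = 20.1072 + 44.5 - 1.9 = 62.7072 dBW

62.7072 dBW


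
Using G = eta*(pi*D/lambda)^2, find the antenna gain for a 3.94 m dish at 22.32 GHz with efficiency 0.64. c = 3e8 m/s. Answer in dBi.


lambda = c/f = 3e8 / 2.232e+10 = 0.01344086 m
G = eta*(pi*D/lambda)^2 = 0.64*(pi*3.94/0.01344086)^2
G = 542772.7480 (linear)
G = 10*log10(542772.7480) = 57.3462 dBi

57.3462 dBi


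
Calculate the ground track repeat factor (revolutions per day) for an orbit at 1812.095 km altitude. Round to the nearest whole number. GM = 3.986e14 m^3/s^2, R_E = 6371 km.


r = 8.183095e+06 m
T = 2*pi*sqrt(r^3/mu) = 7366.9481 s = 122.7825 min
revs/day = 1440 / 122.7825 = 11.7281
Rounded: 12 revolutions per day

12 revolutions per day


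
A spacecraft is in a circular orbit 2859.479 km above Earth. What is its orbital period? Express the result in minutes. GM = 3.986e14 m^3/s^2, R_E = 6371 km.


r = 9230.4790 km = 9.230479e+06 m
T = 2*pi*sqrt(r^3/mu) = 2*pi*sqrt(7.864529e+20 / 3.986e14)
T = 8825.6679 s = 147.0945 min

147.0945 minutes


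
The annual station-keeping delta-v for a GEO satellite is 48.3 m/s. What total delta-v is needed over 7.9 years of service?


dV = rate * years = 48.3 * 7.9
dV = 381.5700 m/s

381.5700 m/s


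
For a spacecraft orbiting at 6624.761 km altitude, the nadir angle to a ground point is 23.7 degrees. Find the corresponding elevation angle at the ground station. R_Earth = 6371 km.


r = R_E + alt = 12995.7610 km
Law of sines in the satellite / Earth-center / ground-point triangle:
  sin(nadir)/R_E = sin(90 + el)/r  =>  cos(el) = (r/R_E)*sin(nadir)
cos(el) = (12995.7610 / 6371.0000) * sin(23.7 deg) = 0.8199054
el = arccos(0.8199054) = 34.9247 deg
(Earth-central angle = 90 - nadir - el = 31.3753 deg)

34.9247 degrees


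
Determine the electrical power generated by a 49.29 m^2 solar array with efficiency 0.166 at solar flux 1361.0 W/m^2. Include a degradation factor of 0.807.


P = area * eta * S * degradation
P = 49.29 * 0.166 * 1361.0 * 0.807
P = 8986.6653 W

8986.6653 W


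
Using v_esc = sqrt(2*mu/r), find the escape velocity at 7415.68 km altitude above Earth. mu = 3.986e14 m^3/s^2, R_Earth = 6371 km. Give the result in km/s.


r = 6371.0 + 7415.68 = 13786.6800 km = 1.378668e+07 m
v_esc = sqrt(2*mu/r) = sqrt(2*3.986e14 / 1.378668e+07)
v_esc = 7604.2047 m/s = 7.6042 km/s

7.6042 km/s


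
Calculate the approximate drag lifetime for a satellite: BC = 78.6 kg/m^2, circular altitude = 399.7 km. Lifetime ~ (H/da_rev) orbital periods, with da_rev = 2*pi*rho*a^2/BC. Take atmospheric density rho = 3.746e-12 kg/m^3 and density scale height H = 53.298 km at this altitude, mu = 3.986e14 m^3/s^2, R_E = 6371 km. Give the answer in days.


a = R_E + alt = 6770.7000 km = 6.7707e+06 m
da_rev = 2*pi*rho*a^2/BC = 2*pi*3.746e-12*(6.7707e+06)^2/78.6 = 13.727525 m per revolution
N = H/da_rev = 53298.0000 m / 13.727525 m = 3882.5645 revolutions
P = 2*pi*sqrt(a^3/mu) = 5544.4897 s
lifetime = N*P = 3882.5645 * 5544.4897 = 2.1526839e+07 s = 249.1532 days

249.1532 days


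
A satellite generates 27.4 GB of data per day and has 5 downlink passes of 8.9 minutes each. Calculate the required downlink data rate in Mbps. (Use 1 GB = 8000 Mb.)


total contact time = 5 * 8.9 * 60 = 2670.0000 s
data = 27.4 GB = 219200.0000 Mb
rate = 219200.0000 / 2670.0000 = 82.0974 Mbps

82.0974 Mbps


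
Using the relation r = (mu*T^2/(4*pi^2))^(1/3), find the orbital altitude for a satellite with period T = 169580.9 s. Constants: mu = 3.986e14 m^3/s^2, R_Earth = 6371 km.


T = 169580.9 s
r = (mu*T^2/(4*pi^2))^(1/3) = (3.986e14 * 169580.9^2 / (4*pi^2))^(1/3)
r = 6.6218165e+07 m = 66218.1652 km
alt = r - R_E = 66218.1652 - 6371 = 59847.1652 km

59847.1652 km


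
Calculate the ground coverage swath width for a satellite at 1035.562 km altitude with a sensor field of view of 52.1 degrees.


FOV = 52.1 deg = 0.9093165 rad
swath = 2 * alt * tan(FOV/2) = 2 * 1035.562 * tan(0.4546583)
swath = 2 * 1035.562 * 0.4888133
swath = 1012.3930 km

1012.3930 km


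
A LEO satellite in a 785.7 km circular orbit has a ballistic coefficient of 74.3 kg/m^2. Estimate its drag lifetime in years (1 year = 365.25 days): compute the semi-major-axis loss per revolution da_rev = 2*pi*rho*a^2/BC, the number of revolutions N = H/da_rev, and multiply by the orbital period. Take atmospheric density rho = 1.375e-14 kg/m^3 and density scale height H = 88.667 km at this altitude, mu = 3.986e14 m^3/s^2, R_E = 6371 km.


a = R_E + alt = 7156.7000 km = 7.1567e+06 m
da_rev = 2*pi*rho*a^2/BC = 2*pi*1.375e-14*(7.1567e+06)^2/74.3 = 0.0595551575 m per revolution
N = H/da_rev = 88667.0000 m / 0.0595551575 m = 1.4888215e+06 revolutions
P = 2*pi*sqrt(a^3/mu) = 6025.3245 s
lifetime = N*P = 1.4888215e+06 * 6025.3245 = 8.9706327e+09 s = 103826.7678 days
years = 103826.7678 / 365.25 = 284.2622 years

284.2622 years


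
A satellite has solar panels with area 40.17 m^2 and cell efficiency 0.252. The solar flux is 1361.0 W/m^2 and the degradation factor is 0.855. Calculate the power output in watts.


P = area * eta * S * degradation
P = 40.17 * 0.252 * 1361.0 * 0.855
P = 11779.4934 W

11779.4934 W


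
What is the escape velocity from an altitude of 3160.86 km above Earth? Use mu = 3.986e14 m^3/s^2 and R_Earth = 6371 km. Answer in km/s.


r = 6371.0 + 3160.86 = 9531.8600 km = 9.53186e+06 m
v_esc = sqrt(2*mu/r) = sqrt(2*3.986e14 / 9.53186e+06)
v_esc = 9145.2339 m/s = 9.1452 km/s

9.1452 km/s


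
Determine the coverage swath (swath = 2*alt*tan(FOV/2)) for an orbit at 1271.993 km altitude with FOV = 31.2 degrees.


FOV = 31.2 deg = 0.5445427 rad
swath = 2 * alt * tan(FOV/2) = 2 * 1271.993 * tan(0.2722714)
swath = 2 * 1271.993 * 0.279205
swath = 710.2937 km

710.2937 km


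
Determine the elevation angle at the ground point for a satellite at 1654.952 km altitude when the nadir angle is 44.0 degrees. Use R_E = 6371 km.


r = R_E + alt = 8025.9520 km
Law of sines in the satellite / Earth-center / ground-point triangle:
  sin(nadir)/R_E = sin(90 + el)/r  =>  cos(el) = (r/R_E)*sin(nadir)
cos(el) = (8025.9520 / 6371.0000) * sin(44.0 deg) = 0.8751051
el = arccos(0.8751051) = 28.9426 deg
(Earth-central angle = 90 - nadir - el = 17.0574 deg)

28.9426 degrees


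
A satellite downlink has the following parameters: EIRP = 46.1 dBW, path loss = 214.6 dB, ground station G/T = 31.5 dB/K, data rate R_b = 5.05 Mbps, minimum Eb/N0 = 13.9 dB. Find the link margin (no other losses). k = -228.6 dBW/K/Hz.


C/N0 = EIRP - FSPL + G/T - k = 46.1 - 214.6 + 31.5 - (-228.6)
C/N0 = 91.6000 dB-Hz
R_b = 5.05 Mbps = 5.05e+06 bps -> 10*log10(R_b) = 67.0329 dB-Hz
Eb/N0 = C/N0 - 10*log10(R_b) = 91.6000 - 67.0329 = 24.5671 dB
Margin = Eb/N0 - Eb/N0_req = 24.5671 - 13.9 = 10.6671 dB (link closes)

10.6671 dB


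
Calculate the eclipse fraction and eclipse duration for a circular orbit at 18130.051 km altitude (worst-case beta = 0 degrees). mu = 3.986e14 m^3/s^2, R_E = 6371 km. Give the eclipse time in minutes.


r = 24501.0510 km
T = 636.1171 min
Eclipse fraction = arcsin(R_E/r)/pi = arcsin(6371.0000/24501.0510)/pi
= arcsin(0.2600297)/pi = 0.08373235
Eclipse duration = 0.08373235 * 636.1171 = 53.2636 min

53.2636 minutes


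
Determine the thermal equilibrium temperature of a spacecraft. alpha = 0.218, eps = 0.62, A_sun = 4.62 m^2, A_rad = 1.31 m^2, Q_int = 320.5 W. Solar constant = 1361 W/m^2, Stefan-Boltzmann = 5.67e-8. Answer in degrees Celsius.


Numerator = alpha*S*A_sun + Q_int = 0.218*1361*4.62 + 320.5 = 1691.2448 W
Denominator = eps*sigma*A_rad = 0.62*5.67e-8*1.31 = 4.605174e-08 W/K^4
T^4 = 3.6724883e+10 K^4
T = 437.7641 K = 164.6141 C

164.6141 degrees Celsius


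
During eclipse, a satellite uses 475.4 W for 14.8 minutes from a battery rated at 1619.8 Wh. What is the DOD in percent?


E_used = P * t / 60 = 475.4 * 14.8 / 60 = 117.2653 Wh
DOD = E_used / E_total * 100 = 117.2653 / 1619.8 * 100
DOD = 7.2395 %

7.2395 %


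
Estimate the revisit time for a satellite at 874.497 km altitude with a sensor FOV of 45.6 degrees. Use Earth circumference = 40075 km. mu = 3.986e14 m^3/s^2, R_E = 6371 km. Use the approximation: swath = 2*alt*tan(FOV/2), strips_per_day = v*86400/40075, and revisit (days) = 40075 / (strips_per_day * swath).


swath = 2*874.497*tan(0.3979351) = 735.2094 km
v = sqrt(mu/r) = 7417.1072 m/s = 7.4171 km/s
strips/day = v*86400/40075 = 7.4171*86400/40075 = 15.9910
coverage/day = strips * swath = 15.9910 * 735.2094 = 11756.7100 km
revisit = 40075 / 11756.7100 = 3.4087 days

3.4087 days


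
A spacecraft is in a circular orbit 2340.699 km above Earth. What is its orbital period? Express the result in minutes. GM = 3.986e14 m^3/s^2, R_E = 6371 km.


r = 8711.6990 km = 8.711699e+06 m
T = 2*pi*sqrt(r^3/mu) = 2*pi*sqrt(6.6116307e+20 / 3.986e14)
T = 8092.1796 s = 134.8697 min

134.8697 minutes


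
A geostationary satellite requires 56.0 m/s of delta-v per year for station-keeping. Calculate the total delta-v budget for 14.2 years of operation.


dV = rate * years = 56.0 * 14.2
dV = 795.2000 m/s

795.2000 m/s


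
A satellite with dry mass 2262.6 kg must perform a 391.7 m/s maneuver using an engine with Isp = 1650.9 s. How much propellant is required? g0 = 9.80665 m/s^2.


ve = Isp * g0 = 1650.9 * 9.80665 = 16189.798485 m/s
mass ratio = exp(dv/ve) = exp(391.7/16189.798485) = 1.02448930
m_prop = m_dry * (mr - 1) = 2262.6 * (1.02448930 - 1)
m_prop = 55.4095 kg

55.4095 kg


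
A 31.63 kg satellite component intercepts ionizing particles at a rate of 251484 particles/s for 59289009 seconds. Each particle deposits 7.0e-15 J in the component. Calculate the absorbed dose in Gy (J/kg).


Total energy deposited = rate * time * E_per
  = 251484 * 59289009 * 7.0e-15 = 0.1043717 J
Dose = E_total / mass = 0.1043717 / 31.63
Dose = 0.003299768 Gy

0.0033 Gy


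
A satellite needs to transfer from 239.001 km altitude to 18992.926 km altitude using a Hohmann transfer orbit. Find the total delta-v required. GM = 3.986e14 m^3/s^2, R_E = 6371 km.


r1 = 6610.0010 km = 6.610001e+06 m
r2 = 25363.9260 km = 2.5363926e+07 m
dv1 = sqrt(mu/r1)*(sqrt(2*r2/(r1+r2)) - 1) = 2015.7499 m/s
dv2 = sqrt(mu/r2)*(1 - sqrt(2*r1/(r1+r2))) = 1415.1953 m/s
total dv = |dv1| + |dv2| = 2015.7499 + 1415.1953 = 3430.9452 m/s = 3.4309 km/s

3.4309 km/s


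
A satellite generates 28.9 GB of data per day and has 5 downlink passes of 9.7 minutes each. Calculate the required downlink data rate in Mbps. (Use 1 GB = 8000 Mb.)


total contact time = 5 * 9.7 * 60 = 2910.0000 s
data = 28.9 GB = 231200.0000 Mb
rate = 231200.0000 / 2910.0000 = 79.4502 Mbps

79.4502 Mbps


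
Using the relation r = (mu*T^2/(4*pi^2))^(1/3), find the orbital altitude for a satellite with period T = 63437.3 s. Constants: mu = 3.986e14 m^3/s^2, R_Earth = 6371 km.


T = 63437.3 s
r = (mu*T^2/(4*pi^2))^(1/3) = (3.986e14 * 63437.3^2 / (4*pi^2))^(1/3)
r = 3.4378663e+07 m = 34378.6627 km
alt = r - R_E = 34378.6627 - 6371 = 28007.6627 km

28007.6627 km


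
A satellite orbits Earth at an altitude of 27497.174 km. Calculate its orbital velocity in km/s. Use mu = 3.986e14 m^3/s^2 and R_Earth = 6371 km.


r = R_E + alt = 6371.0 + 27497.174 = 33868.1740 km = 3.3868174e+07 m
v = sqrt(mu/r) = sqrt(3.986e14 / 3.3868174e+07) = 3430.6211 m/s = 3.4306 km/s

3.4306 km/s


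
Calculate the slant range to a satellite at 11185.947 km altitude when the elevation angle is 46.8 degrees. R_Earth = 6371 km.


h = 11185.947 km, el = 46.8 deg
d = -R_E*sin(el) + sqrt((R_E*sin(el))^2 + 2*R_E*h + h^2)
d = -6371.0000*sin(0.8168141) + sqrt((6371.0000*0.7289686)^2 + 2*6371.0000*11185.947 + 11185.947^2)
d = 12362.3834 km

12362.3834 km


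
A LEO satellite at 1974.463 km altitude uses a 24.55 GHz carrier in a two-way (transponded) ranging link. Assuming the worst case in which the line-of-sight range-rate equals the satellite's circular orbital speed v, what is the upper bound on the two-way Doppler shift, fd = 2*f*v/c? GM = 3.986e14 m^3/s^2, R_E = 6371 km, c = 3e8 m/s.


r = 8.345463e+06 m
v = sqrt(mu/r) = 6911.0404 m/s (worst-case radial velocity)
f = 24.55 GHz = 2.455e+10 Hz
fd = 2*f*v/c = 2*2.455e+10*6911.0404/3.0e+08
fd = 1.1311069e+06 Hz

1.1311e+06 Hz


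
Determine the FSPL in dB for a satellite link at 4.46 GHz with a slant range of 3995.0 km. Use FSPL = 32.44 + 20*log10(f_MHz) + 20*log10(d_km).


f = 4.46 GHz = 4460.0000 MHz
d = 3995.0 km
FSPL = 32.44 + 20*log10(4460.0000) + 20*log10(3995.0)
FSPL = 32.44 + 72.9867 + 72.0303
FSPL = 177.4570 dB

177.4570 dB


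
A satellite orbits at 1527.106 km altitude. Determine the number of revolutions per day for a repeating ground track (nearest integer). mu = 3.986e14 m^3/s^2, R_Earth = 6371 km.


r = 7.898106e+06 m
T = 2*pi*sqrt(r^3/mu) = 6985.4704 s = 116.4245 min
revs/day = 1440 / 116.4245 = 12.3685
Rounded: 12 revolutions per day

12 revolutions per day


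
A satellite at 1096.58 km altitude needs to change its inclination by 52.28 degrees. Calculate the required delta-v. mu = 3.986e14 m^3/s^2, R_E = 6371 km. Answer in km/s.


r = 7467.5800 km = 7.46758e+06 m
V = sqrt(mu/r) = 7305.9838 m/s
di = 52.28 deg = 0.9124581 rad
dV = 2*V*sin(di/2) = 2*7305.9838*sin(0.4562291)
dV = 6437.5362 m/s = 6.4375 km/s

6.4375 km/s


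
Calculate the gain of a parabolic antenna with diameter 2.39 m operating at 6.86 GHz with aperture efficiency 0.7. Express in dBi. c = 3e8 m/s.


lambda = c/f = 3e8 / 6.86e+09 = 0.04373178 m
G = eta*(pi*D/lambda)^2 = 0.7*(pi*2.39/0.04373178)^2
G = 20634.7546 (linear)
G = 10*log10(20634.7546) = 43.1460 dBi

43.1460 dBi


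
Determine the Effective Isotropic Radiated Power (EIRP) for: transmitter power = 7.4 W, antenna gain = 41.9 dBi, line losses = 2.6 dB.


Pt = 7.4 W = 8.6923 dBW
EIRP = Pt_dBW + Gt - losses = 8.6923 + 41.9 - 2.6 = 47.9923 dBW

47.9923 dBW
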